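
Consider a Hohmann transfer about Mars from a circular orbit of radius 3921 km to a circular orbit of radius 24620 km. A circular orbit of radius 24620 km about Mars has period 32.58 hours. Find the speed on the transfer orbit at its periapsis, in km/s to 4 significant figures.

From Kepler's third law T² = 4π²r³/μ at r = 24620 km, T = 32.58 hours = 32.58 × 3600 s = 1.17288×10^5 s: μ = 4π²r³/T² = 42826.9 km³/s².
The Hohmann ellipse has a_t = (r₁ + r₂)/2 = 14270.5 km.
The periapsis of the transfer ellipse is at r = 3921 km.
Applying v² = μ(2/r − 1/a_t): v = 4.341 km/s.

v = 4.341 km/s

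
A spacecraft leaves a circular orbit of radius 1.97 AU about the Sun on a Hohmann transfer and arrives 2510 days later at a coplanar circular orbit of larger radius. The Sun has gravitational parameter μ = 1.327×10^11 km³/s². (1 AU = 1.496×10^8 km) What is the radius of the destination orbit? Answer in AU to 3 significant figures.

In km: r₁ = 1.97 × 1.496×10^8 = 2.94712×10^8 km.
Transfer time t = 2510 days = 2.16864×10^8 s, and t = π√(a_t³/μ).
So a_t = (μ t²/π²)^(1/3) = (1.327×10^11 × (2.16864×10^8)² / π²)^(1/3) = 8.5832×10^8 km.
Since a_t = (r₁ + r₂)/2, r₂ = 2a_t − r₁ = 2×8.5832×10^8 − 2.94712×10^8 = 1.421928×10^9 km.
In AU: r₂ = 1.421928×10^9 / 1.496×10^8 = 9.50 AU.

r₂ = 9.50 AU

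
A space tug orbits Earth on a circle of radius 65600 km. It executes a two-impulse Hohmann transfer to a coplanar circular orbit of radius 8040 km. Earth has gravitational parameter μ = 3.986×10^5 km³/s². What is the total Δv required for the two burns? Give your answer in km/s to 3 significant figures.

Semi-major axis of the transfer orbit: a_t = (65600 + 8040)/2 = 36820 km.
Circular speed at r₁: v₁ = √(μ/r₁) = √(3.986×10^5/65600) = 2.465 km/s.
On the transfer ellipse at r₁, v² = μ(2/r − 1/a) gives v_a = √[μ(2/r₁ − 1/a_t)] = 1.152 km/s.
First burn Δv₁ = |v_a − v₁| = 1.313 km/s.
At r₂, v₂ = √(μ/r₂) = 7.041 km/s.
Transfer-orbit speed at r₂: v_p = √[μ(2/r₂ − 1/a_t)] = 9.398 km/s.
Second burn Δv₂ = |v₂ − v_p| = 2.357 km/s.
Δv = Δv₁ + Δv₂ = 1.313 + 2.357 = 3.670 km/s.

Δv = 3.67 km/s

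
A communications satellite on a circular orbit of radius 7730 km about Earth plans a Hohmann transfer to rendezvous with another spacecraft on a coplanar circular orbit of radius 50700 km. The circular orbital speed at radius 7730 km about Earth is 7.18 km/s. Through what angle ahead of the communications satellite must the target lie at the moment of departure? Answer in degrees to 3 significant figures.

From the circular-orbit relation v² = μ/r at r = 7730 km: μ = v²r = (7.18)² × 7730 = 3.98500×10^5 km³/s².
The Hohmann ellipse has a_t = (r₁ + r₂)/2 = 29215 km.
The half-period of the transfer ellipse is t = π√(a_t³/μ) = 24850 s.
The target's mean motion on its circular orbit is ω₂ = √(μ/r₂³) = 5.530×10^-5 rad/s.
Angle swept by the target during transfer: ω₂·t = 1.3742 rad = 78.74°.
The communications satellite traverses 180° on the transfer ellipse, so the target must lead by 180° − 78.74° = 101°.

φ = 101°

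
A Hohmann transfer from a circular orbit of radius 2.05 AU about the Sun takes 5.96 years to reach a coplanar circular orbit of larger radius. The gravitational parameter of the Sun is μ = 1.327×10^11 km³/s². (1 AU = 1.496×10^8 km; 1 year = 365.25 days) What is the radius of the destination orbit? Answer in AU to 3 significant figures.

In km: r₁ = 2.05 × 1.496×10^8 = 3.0668×10^8 km.
Transfer time t = 5.96 years × 365.25 × 86400 s = 1.88083296×10^8 s, and t = π√(a_t³/μ).
So a_t = (μ t²/π²)^(1/3) = (1.327×10^11 × (1.88083296×10^8)² / π²)^(1/3) = 7.8059×10^8 km.
Since a_t = (r₁ + r₂)/2, r₂ = 2a_t − r₁ = 2×7.8059×10^8 − 3.0668×10^8 = 1.2545×10^9 km.
In AU: r₂ = 1.2545×10^9 / 1.496×10^8 = 8.39 AU.

r₂ = 8.39 AU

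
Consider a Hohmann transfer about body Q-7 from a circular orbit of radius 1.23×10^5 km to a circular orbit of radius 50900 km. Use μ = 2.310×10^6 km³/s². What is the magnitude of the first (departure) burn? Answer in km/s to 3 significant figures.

Semi-major axis of the transfer orbit: a_t = (1.230×10^5 + 50900)/2 = 86950 km.
Circular speed at r = 1.230×10^5 km: v_c = √(μ/r) = 4.334 km/s.
Vis-viva on the transfer ellipse at r = 1.230×10^5 km gives v_t = √[μ(2/r − 1/a_t)] = 3.316 km/s.
Δv₁ = |v_t − v_c| = |3.316 − 4.334| = 1.018 km/s.

Δv₁ = 1.02 km/s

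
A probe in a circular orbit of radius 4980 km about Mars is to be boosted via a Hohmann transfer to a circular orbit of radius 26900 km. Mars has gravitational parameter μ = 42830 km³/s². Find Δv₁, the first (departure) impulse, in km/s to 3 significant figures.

The Hohmann ellipse has a_t = (r₁ + r₂)/2 = 15940 km.
On the circular orbit at r = 4980 km, v_c = √(μ/r) = 2.9326 km/s.
Vis-viva on the transfer ellipse at r = 4980 km gives v_t = √[μ(2/r − 1/a_t)] = 3.8097 km/s.
Δv₁ = |v_t − v_c| = |3.8097 − 2.9326| = 0.8771 km/s.

Δv₁ = 0.877 km/s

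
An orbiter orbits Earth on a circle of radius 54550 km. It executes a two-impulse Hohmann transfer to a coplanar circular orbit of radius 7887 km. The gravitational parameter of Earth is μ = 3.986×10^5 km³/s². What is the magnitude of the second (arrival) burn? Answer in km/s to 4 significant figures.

Semi-major axis of the transfer orbit: a_t = (54550 + 7887)/2 = 31218.5 km.
On the circular orbit at r = 7887 km, v_c = √(μ/r) = 7.109 km/s.
Transfer-orbit speed at the same r (vis-viva, a = a_t): v_t = √[μ(2/r − 1/a_t)] = 9.397 km/s.
Δv₂ = |v_t − v_c| = |9.397 − 7.109| = 2.288 km/s.

Δv₂ = 2.288 km/s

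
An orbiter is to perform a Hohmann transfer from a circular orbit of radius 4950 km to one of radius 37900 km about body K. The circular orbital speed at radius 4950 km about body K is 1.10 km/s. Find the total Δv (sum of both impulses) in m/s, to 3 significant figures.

Δv = 569 m/s

From the circular-orbit relation v² = μ/r at r = 4950 km: μ = v²r = (1.10)² × 4950 = 5989.50 km³/s².
Transfer-ellipse semi-major axis a_t = (r₁ + r₂)/2 = (4950 + 37900)/2 = 21425 km.
Circular speed at r₁: v₁ = √(μ/r₁) = √(5989.50/4950) = 1.100 km/s.
Transfer-orbit speed at r₁ (vis-viva): v_p = √[μ(2/r₁ − 1/a_t)] = 1.463 km/s.
First burn Δv₁ = |v_p − v₁| = 0.3630 km/s.
Circular speed at r₂: v₂ = √(μ/r₂) = 0.39754 km/s.
Transfer-orbit speed at r₂: v_a = √[μ(2/r₂ − 1/a_t)] = 0.19108 km/s.
Second burn Δv₂ = |v₂ − v_a| = 0.2065 km/s.
Total Δv = Δv₁ + Δv₂ = 0.5695 km/s.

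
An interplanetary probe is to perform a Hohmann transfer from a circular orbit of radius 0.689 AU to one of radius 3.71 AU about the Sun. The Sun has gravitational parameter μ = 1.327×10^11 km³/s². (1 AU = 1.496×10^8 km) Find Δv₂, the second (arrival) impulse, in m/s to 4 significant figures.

Δv₂ = 6808 m/s

In km: r₁ = 0.689 × 1.496×10^8 = 1.030744×10^8 km; r₂ = 3.71 × 1.496×10^8 = 5.55016×10^8 km.
Semi-major axis of the transfer orbit: a_t = (1.030744×10^8 + 5.55016×10^8)/2 = 3.290452×10^8 km.
Circular speed at r = 5.55016×10^8 km: v_c = √(μ/r) = 15.4626 km/s.
Transfer-orbit speed at the same r (vis-viva, a = a_t): v_t = √[μ(2/r − 1/a_t)] = 8.65427 km/s.
Δv₂ = |v_t − v_c| = |8.65427 − 15.4626| = 6.808 km/s.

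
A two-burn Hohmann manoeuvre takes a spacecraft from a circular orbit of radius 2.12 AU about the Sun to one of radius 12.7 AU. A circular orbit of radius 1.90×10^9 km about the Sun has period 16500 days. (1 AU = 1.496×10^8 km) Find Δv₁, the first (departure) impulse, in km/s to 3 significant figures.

Δv₁ = 6.34 km/s

From Kepler's third law T² = 4π²r³/μ at r = 1.90×10^9 km, T = 16500 days = 16500 × 86400 s = 1.4256×10^9 s: μ = 4π²r³/T² = 1.33237×10^11 km³/s².
In km: r₁ = 2.12 × 1.496×10^8 = 3.17152×10^8 km; r₂ = 12.7 × 1.496×10^8 = 1.89992×10^9 km.
The Hohmann ellipse has a_t = (r₁ + r₂)/2 = 1.108536×10^9 km.
On the circular orbit at r = 3.17152×10^8 km, v_c = √(μ/r) = 20.496 km/s.
Transfer-orbit speed at the same r (vis-viva, a = a_t): v_t = √[μ(2/r − 1/a_t)] = 26.833 km/s.
Δv₁ = |v_t − v_c| = |26.833 − 20.496| = 6.337 km/s.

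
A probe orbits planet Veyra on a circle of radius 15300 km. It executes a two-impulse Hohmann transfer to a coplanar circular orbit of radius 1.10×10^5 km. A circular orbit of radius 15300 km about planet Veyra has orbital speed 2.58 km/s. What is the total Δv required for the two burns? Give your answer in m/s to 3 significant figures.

From the circular-orbit relation v² = μ/r at r = 15300 km: μ = v²r = (2.58)² × 15300 = 1.01843×10^5 km³/s².
The Hohmann ellipse has a_t = (r₁ + r₂)/2 = 62650 km.
Circular speed at r₁: v₁ = √(μ/r₁) = √(1.01843×10^5/15300) = 2.5800 km/s.
On the transfer ellipse at r₁, vis-viva equation gives v_p = √[μ(2/r₁ − 1/a_t)] = 3.4187 km/s.
First burn Δv₁ = |v_p − v₁| = 0.8387 km/s.
At r₂, v₂ = √(μ/r₂) = 0.9622 km/s.
Transfer-orbit speed at r₂: v_a = √[μ(2/r₂ − 1/a_t)] = 0.4755 km/s.
Second burn Δv₂ = |v₂ − v_a| = 0.4867 km/s.
Δv = Δv₁ + Δv₂ = 0.8387 + 0.4867 = 1.325 km/s.

Δv = 1330 m/s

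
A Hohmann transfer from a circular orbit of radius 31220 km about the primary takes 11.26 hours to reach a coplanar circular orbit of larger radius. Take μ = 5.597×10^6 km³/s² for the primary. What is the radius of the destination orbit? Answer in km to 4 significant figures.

r₂ = 1.641×10^5 km

Transfer time t = 11.26 hours = 40536 s, and t = π√(a_t³/μ).
So a_t = (μ t²/π²)^(1/3) = (5.597×10^6 × (40536)² / π²)^(1/3) = 97674 km.
Since a_t = (r₁ + r₂)/2, r₂ = 2a_t − r₁ = 2×97674 − 31220 = 1.64128×10^5 km.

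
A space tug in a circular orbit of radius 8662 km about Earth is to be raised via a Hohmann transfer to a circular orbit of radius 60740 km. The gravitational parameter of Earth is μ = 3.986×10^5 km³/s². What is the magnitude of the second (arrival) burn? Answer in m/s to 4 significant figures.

Semi-major axis of the transfer orbit: a_t = (8662 + 60740)/2 = 34701 km.
On the circular orbit at r = 60740 km, v_c = √(μ/r) = 2.562 km/s.
Transfer-orbit speed at the same r (vis-viva, a = a_t): v_t = √[μ(2/r − 1/a_t)] = 1.280 km/s.
Δv₂ = |v_t − v_c| = |1.280 − 2.562| = 1.282 km/s.

Δv₂ = 1282 m/s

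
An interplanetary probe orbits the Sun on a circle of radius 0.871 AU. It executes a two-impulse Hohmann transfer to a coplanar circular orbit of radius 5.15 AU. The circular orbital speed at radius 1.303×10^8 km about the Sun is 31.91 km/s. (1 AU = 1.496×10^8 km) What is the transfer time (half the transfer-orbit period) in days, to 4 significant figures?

From the circular-orbit relation v² = μ/r at r = 1.303×10^8 km: μ = v²r = (31.91)² × 1.303×10^8 = 1.32678×10^11 km³/s².
In km: r₁ = 0.871 × 1.496×10^8 = 1.303016×10^8 km; r₂ = 5.15 × 1.496×10^8 = 7.7044×10^8 km.
Transfer-ellipse semi-major axis a_t = (r₁ + r₂)/2 = (1.303016×10^8 + 7.7044×10^8)/2 = 4.503708×10^8 km.
Transfer time t = π√(a_t³/μ) = π√((4.503708×10^8)³ / 1.32678×10^11) = 8.243×10^7 s.
Converting: 8.243×10^7 s ÷ 86400 s/day = 954.1 days.

t = 954.1 days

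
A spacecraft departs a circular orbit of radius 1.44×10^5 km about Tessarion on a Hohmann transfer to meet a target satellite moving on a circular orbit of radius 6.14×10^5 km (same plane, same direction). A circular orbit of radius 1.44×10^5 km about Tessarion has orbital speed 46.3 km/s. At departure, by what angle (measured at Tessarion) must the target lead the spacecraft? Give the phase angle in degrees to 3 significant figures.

From the circular-orbit relation v² = μ/r at r = 1.44×10^5 km: μ = v²r = (46.3)² × 1.44×10^5 = 3.08691×10^8 km³/s².
The Hohmann ellipse has a_t = (r₁ + r₂)/2 = 3.790×10^5 km.
Transfer time t = π√(a_t³/μ) = 41720 s.
Target angular speed ω₂ = √(μ/r₂³) = 3.6518×10^-5 rad/s.
Angle swept by the target during transfer: ω₂·t = 1.5235 rad = 87.29°.
The spacecraft traverses 180° on the transfer ellipse, so the target must lead by 180° − 87.29° = 92.7°.

φ = 92.7°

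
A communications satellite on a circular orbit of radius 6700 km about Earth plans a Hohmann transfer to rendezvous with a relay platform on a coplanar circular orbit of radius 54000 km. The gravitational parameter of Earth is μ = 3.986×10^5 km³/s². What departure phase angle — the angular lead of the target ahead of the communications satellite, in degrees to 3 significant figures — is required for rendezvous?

The Hohmann ellipse has a_t = (r₁ + r₂)/2 = 30350 km.
The half-period of the transfer ellipse is t = π√(a_t³/μ) = 26310 s.
Target angular speed ω₂ = √(μ/r₂³) = 5.031×10^-5 rad/s.
Angle swept by the target during transfer: ω₂·t = 1.3237 rad = 75.84°.
The communications satellite traverses 180° on the transfer ellipse, so the target must lead by 180° − 75.84° = 104°.

φ = 104°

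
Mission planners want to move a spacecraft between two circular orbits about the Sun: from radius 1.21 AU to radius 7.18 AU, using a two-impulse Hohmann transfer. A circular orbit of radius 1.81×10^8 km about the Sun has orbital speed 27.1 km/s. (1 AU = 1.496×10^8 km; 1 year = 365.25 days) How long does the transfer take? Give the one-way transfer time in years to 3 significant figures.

t = 4.29 years

From the circular-orbit relation v² = μ/r at r = 1.81×10^8 km: μ = v²r = (27.1)² × 1.81×10^8 = 1.32928×10^11 km³/s².
In km: r₁ = 1.21 × 1.496×10^8 = 1.81016×10^8 km; r₂ = 7.18 × 1.496×10^8 = 1.074128×10^9 km.
Transfer-ellipse semi-major axis a_t = (r₁ + r₂)/2 = (1.81016×10^8 + 1.074128×10^9)/2 = 6.27572×10^8 km.
By Kepler's third law the transfer-orbit period is T = 2π√(a_t³/μ), so t = T/2 = 1.355×10^8 s.
Converting: 1.355×10^8 s ÷ 3.15576×10^7 s/year (365.25 × 86400) = 4.29 years.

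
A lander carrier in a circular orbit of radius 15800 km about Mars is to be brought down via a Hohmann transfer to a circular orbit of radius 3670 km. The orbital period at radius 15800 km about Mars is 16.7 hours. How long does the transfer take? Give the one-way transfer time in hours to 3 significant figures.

From Kepler's third law T² = 4π²r³/μ at r = 15800 km, T = 16.7 hours = 16.7 × 3600 s = 60120 s: μ = 4π²r³/T² = 43081.7 km³/s².
Semi-major axis of the transfer orbit: a_t = (15800 + 3670)/2 = 9735 km.
Transfer time t = π√(a_t³/μ) = π√((9735)³ / 43081.7) = 14540 s.
Converting: 14540 s ÷ 3600 s/hour = 4.04 hours.

t = 4.04 hours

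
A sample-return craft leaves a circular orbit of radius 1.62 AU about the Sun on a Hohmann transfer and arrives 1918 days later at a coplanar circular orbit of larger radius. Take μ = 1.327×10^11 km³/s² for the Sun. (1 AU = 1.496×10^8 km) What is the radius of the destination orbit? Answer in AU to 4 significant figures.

r₂ = 7.971 AU

In km: r₁ = 1.62 × 1.496×10^8 = 2.42352×10^8 km.
Transfer time t = 1918 days = 1.657152×10^8 s, and t = π√(a_t³/μ).
So a_t = (μ t²/π²)^(1/3) = (1.327×10^11 × (1.657152×10^8)² / π²)^(1/3) = 7.1741×10^8 km.
Since a_t = (r₁ + r₂)/2, r₂ = 2a_t − r₁ = 2×7.1741×10^8 − 2.42352×10^8 = 1.192468×10^9 km.
In AU: r₂ = 1.192468×10^9 / 1.496×10^8 = 7.971 AU.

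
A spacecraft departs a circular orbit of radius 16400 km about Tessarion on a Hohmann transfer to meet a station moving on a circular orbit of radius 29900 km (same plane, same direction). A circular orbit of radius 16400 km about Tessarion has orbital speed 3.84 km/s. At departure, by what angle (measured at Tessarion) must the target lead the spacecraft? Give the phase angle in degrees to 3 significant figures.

From the circular-orbit relation v² = μ/r at r = 16400 km: μ = v²r = (3.84)² × 16400 = 2.41828×10^5 km³/s².
Semi-major axis of the transfer orbit: a_t = (16400 + 29900)/2 = 23150 km.
The half-period of the transfer ellipse is t = π√(a_t³/μ) = 22500 s.
The target's mean motion on its circular orbit is ω₂ = √(μ/r₂³) = 9.511×10^-5 rad/s.
Angle swept by the target during transfer: ω₂·t = 2.140 rad = 122.6°.
The spacecraft traverses 180° on the transfer ellipse, so the target must lead by 180° − 122.6° = 57.4°.

φ = 57.4°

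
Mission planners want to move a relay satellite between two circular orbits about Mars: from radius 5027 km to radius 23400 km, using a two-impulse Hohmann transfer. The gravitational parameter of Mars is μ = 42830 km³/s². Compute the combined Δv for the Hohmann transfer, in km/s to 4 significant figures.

Δv = 1.375 km/s

Transfer-ellipse semi-major axis a_t = (r₁ + r₂)/2 = (5027 + 23400)/2 = 14213.5 km.
Circular speed at r₁: v₁ = √(μ/r₁) = √(42830/5027) = 2.9189 km/s.
On the transfer ellipse at r₁, vis-viva equation gives v_p = √[μ(2/r₁ − 1/a_t)] = 3.7452 km/s.
First burn Δv₁ = |v_p − v₁| = 0.8263 km/s.
Circular speed at r₂: v₂ = √(μ/r₂) = 1.3529 km/s.
Transfer-orbit speed at r₂: v_a = √[μ(2/r₂ − 1/a_t)] = 0.80458 km/s.
Second burn Δv₂ = |v₂ − v_a| = 0.5483 km/s.
Δv = Δv₁ + Δv₂ = 0.8263 + 0.5483 = 1.375 km/s.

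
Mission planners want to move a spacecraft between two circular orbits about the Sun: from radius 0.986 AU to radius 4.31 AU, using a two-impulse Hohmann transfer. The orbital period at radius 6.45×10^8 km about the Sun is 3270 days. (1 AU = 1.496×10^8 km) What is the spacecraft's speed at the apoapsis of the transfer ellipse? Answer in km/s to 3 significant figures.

From Kepler's third law T² = 4π²r³/μ at r = 6.45×10^8 km, T = 3270 days = 3270 × 86400 s = 2.82528×10^8 s: μ = 4π²r³/T² = 1.32714×10^11 km³/s².
In km: r₁ = 0.986 × 1.496×10^8 = 1.475056×10^8 km; r₂ = 4.31 × 1.496×10^8 = 6.44776×10^8 km.
The Hohmann ellipse has a_t = (r₁ + r₂)/2 = 3.961408×10^8 km.
The apoapsis of the transfer ellipse is at r = 6.44776×10^8 km.
Vis-viva: v = √[μ(2/r − 1/a_t)] = √[1.32714×10^11 × (2/6.44776×10^8 − 1/3.961408×10^8)] = 8.755 km/s.

v = 8.75 km/s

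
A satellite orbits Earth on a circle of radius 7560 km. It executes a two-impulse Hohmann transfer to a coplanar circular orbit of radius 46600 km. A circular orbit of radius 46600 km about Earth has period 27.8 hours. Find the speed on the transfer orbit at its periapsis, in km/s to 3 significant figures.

v = 9.53 km/s

From Kepler's third law T² = 4π²r³/μ at r = 46600 km, T = 27.8 hours = 27.8 × 3600 s = 1.0008×10^5 s: μ = 4π²r³/T² = 3.98862×10^5 km³/s².
The Hohmann ellipse has a_t = (r₁ + r₂)/2 = 27080 km.
The periapsis of the transfer ellipse is at r = 7560 km.
From the vis-viva equation, v = √[μ(2/r − 1/a_t)] = 9.528 km/s.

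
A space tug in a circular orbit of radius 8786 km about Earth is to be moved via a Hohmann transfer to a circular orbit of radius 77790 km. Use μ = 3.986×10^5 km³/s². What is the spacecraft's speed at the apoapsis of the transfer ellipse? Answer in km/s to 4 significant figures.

v = 1.020 km/s

The Hohmann ellipse has a_t = (r₁ + r₂)/2 = 43288 km.
The apoapsis of the transfer ellipse is at r = 77790 km.
Vis-viva: v = √[μ(2/r − 1/a_t)] = √[3.986×10^5 × (2/77790 − 1/43288)] = 1.020 km/s.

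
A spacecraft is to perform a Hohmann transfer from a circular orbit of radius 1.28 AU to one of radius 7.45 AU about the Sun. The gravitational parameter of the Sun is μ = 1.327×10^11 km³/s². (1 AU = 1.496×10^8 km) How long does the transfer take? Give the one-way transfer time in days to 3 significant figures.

t = 1670 days

In km: r₁ = 1.28 × 1.496×10^8 = 1.91488×10^8 km; r₂ = 7.45 × 1.496×10^8 = 1.11452×10^9 km.
Semi-major axis of the transfer orbit: a_t = (1.91488×10^8 + 1.11452×10^9)/2 = 6.53004×10^8 km.
By Kepler's third law the transfer-orbit period is T = 2π√(a_t³/μ), so t = T/2 = 1.439×10^8 s.
Converting: 1.439×10^8 s ÷ 86400 s/day = 1670 days.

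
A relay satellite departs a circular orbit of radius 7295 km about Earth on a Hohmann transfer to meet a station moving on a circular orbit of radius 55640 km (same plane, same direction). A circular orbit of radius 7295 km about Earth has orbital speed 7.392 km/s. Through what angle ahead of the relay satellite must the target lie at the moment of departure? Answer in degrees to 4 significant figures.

From the circular-orbit relation v² = μ/r at r = 7295 km: μ = v²r = (7.392)² × 7295 = 3.98611×10^5 km³/s².
Transfer-ellipse semi-major axis a_t = (r₁ + r₂)/2 = (7295 + 55640)/2 = 31467.5 km.
The half-period of the transfer ellipse is t = π√(a_t³/μ) = 27776 s.
The target's mean motion on its circular orbit is ω₂ = √(μ/r₂³) = 4.8105×10^-5 rad/s.
Angle swept by the target during transfer: ω₂·t = 1.3362 rad = 76.56°.
The relay satellite traverses 180° on the transfer ellipse, so the target must lead by 180° − 76.56° = 103.4°.

φ = 103.4°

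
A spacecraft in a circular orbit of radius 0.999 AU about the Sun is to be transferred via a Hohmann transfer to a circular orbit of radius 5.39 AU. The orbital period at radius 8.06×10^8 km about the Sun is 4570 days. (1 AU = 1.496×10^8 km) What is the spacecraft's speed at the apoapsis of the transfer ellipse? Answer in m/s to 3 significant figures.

v = 7170 m/s

From Kepler's third law T² = 4π²r³/μ at r = 8.06×10^8 km, T = 4570 days = 4570 × 86400 s = 3.94848×10^8 s: μ = 4π²r³/T² = 1.32588×10^11 km³/s².
In km: r₁ = 0.999 × 1.496×10^8 = 1.494504×10^8 km; r₂ = 5.39 × 1.496×10^8 = 8.06344×10^8 km.
Semi-major axis of the transfer orbit: a_t = (1.494504×10^8 + 8.06344×10^8)/2 = 4.778972×10^8 km.
At apoapsis, r = 8.06344×10^8 km.
Vis-viva: v = √[μ(2/r − 1/a_t)] = √[1.32588×10^11 × (2/8.06344×10^8 − 1/4.778972×10^8)] = 7.171 km/s.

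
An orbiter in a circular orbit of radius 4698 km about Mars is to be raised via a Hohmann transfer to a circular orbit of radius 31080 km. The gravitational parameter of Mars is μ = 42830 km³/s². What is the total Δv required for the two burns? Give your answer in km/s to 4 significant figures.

Δv = 1.533 km/s

Transfer-ellipse semi-major axis a_t = (r₁ + r₂)/2 = (4698 + 31080)/2 = 17889 km.
At r₁ the circular-orbit speed is v₁ = √(μ/r₁) = 3.019378 km/s.
Transfer-orbit speed at r₁ (v² = μ(2/r − 1/a)): v_p = √[μ(2/r₁ − 1/a_t)] = 3.979834 km/s.
First burn Δv₁ = |v_p − v₁| = 0.9605 km/s.
Circular speed at r₂: v₂ = √(μ/r₂) = 1.1739 km/s.
Transfer-orbit speed at r₂: v_a = √[μ(2/r₂ − 1/a_t)] = 0.60159 km/s.
Second burn Δv₂ = |v₂ − v_a| = 0.5723 km/s.
Total Δv = Δv₁ + Δv₂ = 1.533 km/s.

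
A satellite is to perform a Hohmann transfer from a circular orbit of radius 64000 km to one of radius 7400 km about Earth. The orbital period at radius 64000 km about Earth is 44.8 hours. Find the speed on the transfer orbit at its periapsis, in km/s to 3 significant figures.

v = 9.82 km/s

From Kepler's third law T² = 4π²r³/μ at r = 64000 km, T = 44.8 hours = 44.8 × 3600 s = 1.6128×10^5 s: μ = 4π²r³/T² = 3.97868×10^5 km³/s².
Semi-major axis of the transfer orbit: a_t = (64000 + 7400)/2 = 35700 km.
At periapsis, r = 7400 km.
From the vis-viva equation, v = √[μ(2/r − 1/a_t)] = 9.818 km/s.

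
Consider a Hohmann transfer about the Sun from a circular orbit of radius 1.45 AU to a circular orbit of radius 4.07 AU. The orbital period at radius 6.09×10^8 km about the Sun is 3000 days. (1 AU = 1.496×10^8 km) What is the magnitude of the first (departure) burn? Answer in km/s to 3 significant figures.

Δv₁ = 5.30 km/s

From Kepler's third law T² = 4π²r³/μ at r = 6.09×10^8 km, T = 3000 days = 3000 × 86400 s = 2.592×10^8 s: μ = 4π²r³/T² = 1.32722×10^11 km³/s².
In km: r₁ = 1.45 × 1.496×10^8 = 2.1692×10^8 km; r₂ = 4.07 × 1.496×10^8 = 6.08872×10^8 km.
Transfer-ellipse semi-major axis a_t = (r₁ + r₂)/2 = (2.1692×10^8 + 6.08872×10^8)/2 = 4.12896×10^8 km.
Circular speed at r = 2.1692×10^8 km: v_c = √(μ/r) = 24.7355 km/s.
Vis-viva on the transfer ellipse at r = 2.1692×10^8 km gives v_t = √[μ(2/r − 1/a_t)] = 30.0375 km/s.
Δv₁ = |v_t − v_c| = |30.0375 − 24.7355| = 5.302 km/s.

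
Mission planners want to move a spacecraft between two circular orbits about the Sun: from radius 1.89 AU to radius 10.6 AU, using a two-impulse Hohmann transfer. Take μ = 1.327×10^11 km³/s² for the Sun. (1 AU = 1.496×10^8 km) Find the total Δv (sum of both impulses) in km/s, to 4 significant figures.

Δv = 10.68 km/s

In km: r₁ = 1.89 × 1.496×10^8 = 2.82744×10^8 km; r₂ = 10.6 × 1.496×10^8 = 1.58576×10^9 km.
Transfer-ellipse semi-major axis a_t = (r₁ + r₂)/2 = (2.82744×10^8 + 1.58576×10^9)/2 = 9.34252×10^8 km.
Circular speed at r₁: v₁ = √(μ/r₁) = √(1.327×10^11/2.82744×10^8) = 21.6640 km/s.
Transfer-orbit speed at r₁ (vis-viva): v_p = √[μ(2/r₁ − 1/a_t)] = 28.2244 km/s.
First burn Δv₁ = |v_p − v₁| = 6.5604 km/s.
Circular speed at r₂: v₂ = √(μ/r₂) = 9.1478 km/s.
Transfer-orbit speed at r₂: v_a = √[μ(2/r₂ − 1/a_t)] = 5.0325 km/s.
Second burn Δv₂ = |v₂ − v_a| = 4.1153 km/s.
Total Δv = Δv₁ + Δv₂ = 10.68 km/s.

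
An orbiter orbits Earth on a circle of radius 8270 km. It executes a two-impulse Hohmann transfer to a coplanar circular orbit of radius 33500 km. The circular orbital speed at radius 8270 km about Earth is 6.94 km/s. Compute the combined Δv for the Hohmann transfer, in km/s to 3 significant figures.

From the circular-orbit relation v² = μ/r at r = 8270 km: μ = v²r = (6.94)² × 8270 = 3.98313×10^5 km³/s².
Semi-major axis of the transfer orbit: a_t = (8270 + 33500)/2 = 20885 km.
At r₁ the circular-orbit speed is v₁ = √(μ/r₁) = 6.940 km/s.
On the transfer ellipse at r₁, vis-viva gives v_p = √[μ(2/r₁ − 1/a_t)] = 8.790 km/s.
First burn Δv₁ = |v_p − v₁| = 1.850 km/s.
At r₂, v₂ = √(μ/r₂) = 3.448 km/s.
Transfer-orbit speed at r₂: v_a = √[μ(2/r₂ − 1/a_t)] = 2.170 km/s.
Second burn Δv₂ = |v₂ − v_a| = 1.278 km/s.
Total Δv = Δv₁ + Δv₂ = 3.128 km/s.

Δv = 3.13 km/s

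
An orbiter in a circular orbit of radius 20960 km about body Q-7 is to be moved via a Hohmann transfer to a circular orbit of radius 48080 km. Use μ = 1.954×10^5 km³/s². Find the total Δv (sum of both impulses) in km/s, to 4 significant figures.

Δv = 0.9952 km/s

The Hohmann ellipse has a_t = (r₁ + r₂)/2 = 34520 km.
At r₁ the circular-orbit speed is v₁ = √(μ/r₁) = 3.0533 km/s.
On the transfer ellipse at r₁, vis-viva gives v_p = √[μ(2/r₁ − 1/a_t)] = 3.6034 km/s.
First burn Δv₁ = |v_p − v₁| = 0.5501 km/s.
At r₂, v₂ = √(μ/r₂) = 2.0160 km/s.
Transfer-orbit speed at r₂: v_a = √[μ(2/r₂ − 1/a_t)] = 1.5709 km/s.
Second burn Δv₂ = |v₂ − v_a| = 0.4451 km/s.
Δv = Δv₁ + Δv₂ = 0.5501 + 0.4451 = 0.9952 km/s.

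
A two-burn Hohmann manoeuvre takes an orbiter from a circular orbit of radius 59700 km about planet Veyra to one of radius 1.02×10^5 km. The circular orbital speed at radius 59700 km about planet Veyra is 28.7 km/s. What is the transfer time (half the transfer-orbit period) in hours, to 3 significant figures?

t = 2.86 hours

From the circular-orbit relation v² = μ/r at r = 59700 km: μ = v²r = (28.7)² × 59700 = 4.91743×10^7 km³/s².
The Hohmann ellipse has a_t = (r₁ + r₂)/2 = 80850 km.
By Kepler's third law the transfer-orbit period is T = 2π√(a_t³/μ), so t = T/2 = 10300 s.
Converting: 10300 s ÷ 3600 s/hour = 2.86 hours.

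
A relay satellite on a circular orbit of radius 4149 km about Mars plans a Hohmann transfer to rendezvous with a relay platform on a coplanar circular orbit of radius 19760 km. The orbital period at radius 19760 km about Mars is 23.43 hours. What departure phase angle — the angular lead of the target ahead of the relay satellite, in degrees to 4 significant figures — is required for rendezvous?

From Kepler's third law T² = 4π²r³/μ at r = 19760 km, T = 23.43 hours = 23.43 × 3600 s = 84348 s: μ = 4π²r³/T² = 42812.5 km³/s².
The Hohmann ellipse has a_t = (r₁ + r₂)/2 = 11954.5 km.
The half-period of the transfer ellipse is t = π√(a_t³/μ) = 19845 s.
Target angular speed ω₂ = √(μ/r₂³) = 7.4491×10^-5 rad/s.
Angle swept by the target during transfer: ω₂·t = 1.4783 rad = 84.70°.
Arrival is 180° from departure on the ellipse, so φ = 180° − 84.70° = 95.30°.

φ = 95.30°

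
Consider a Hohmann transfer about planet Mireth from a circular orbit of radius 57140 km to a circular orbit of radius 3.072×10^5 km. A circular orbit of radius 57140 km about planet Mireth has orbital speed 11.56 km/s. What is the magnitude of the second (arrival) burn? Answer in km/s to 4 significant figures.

Δv₂ = 2.193 km/s

From the circular-orbit relation v² = μ/r at r = 57140 km: μ = v²r = (11.56)² × 57140 = 7.63582×10^6 km³/s².
The Hohmann ellipse has a_t = (r₁ + r₂)/2 = 1.8217×10^5 km.
On the circular orbit at r = 3.072×10^5 km, v_c = √(μ/r) = 4.9856 km/s.
Vis-viva on the transfer ellipse at r = 3.072×10^5 km gives v_t = √[μ(2/r − 1/a_t)] = 2.7922 km/s.
Δv₂ = |v_t − v_c| = |2.7922 − 4.9856| = 2.193 km/s.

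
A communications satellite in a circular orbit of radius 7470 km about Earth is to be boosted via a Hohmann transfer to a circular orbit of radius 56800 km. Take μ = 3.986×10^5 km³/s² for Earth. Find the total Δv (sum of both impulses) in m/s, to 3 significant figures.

Δv = 3780 m/s

The Hohmann ellipse has a_t = (r₁ + r₂)/2 = 32135 km.
Circular speed at r₁: v₁ = √(μ/r₁) = √(3.986×10^5/7470) = 7.305 km/s.
Transfer-orbit speed at r₁ (v² = μ(2/r − 1/a)): v_p = √[μ(2/r₁ − 1/a_t)] = 9.712 km/s.
First burn Δv₁ = |v_p − v₁| = 2.407 km/s.
Circular speed at r₂: v₂ = √(μ/r₂) = 2.649 km/s.
Transfer-orbit speed at r₂: v_a = √[μ(2/r₂ − 1/a_t)] = 1.277 km/s.
Second burn Δv₂ = |v₂ − v_a| = 1.372 km/s.
Δv = Δv₁ + Δv₂ = 2.407 + 1.372 = 3.779 km/s.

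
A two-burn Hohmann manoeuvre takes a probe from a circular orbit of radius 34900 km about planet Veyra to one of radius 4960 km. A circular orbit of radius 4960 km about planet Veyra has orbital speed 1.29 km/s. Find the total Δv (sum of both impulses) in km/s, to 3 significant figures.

From the circular-orbit relation v² = μ/r at r = 4960 km: μ = v²r = (1.29)² × 4960 = 8253.94 km³/s².
The Hohmann ellipse has a_t = (r₁ + r₂)/2 = 19930 km.
Circular speed at r₁: v₁ = √(μ/r₁) = √(8253.94/34900) = 0.4863 km/s.
Transfer-orbit speed at r₁ (v² = μ(2/r − 1/a)): v_a = √[μ(2/r₁ − 1/a_t)] = 0.2426 km/s.
First burn Δv₁ = |v_a − v₁| = 0.2437 km/s.
Circular speed at r₂: v₂ = √(μ/r₂) = 1.2900 km/s.
Transfer-orbit speed at r₂: v_p = √[μ(2/r₂ − 1/a_t)] = 1.7071 km/s.
Second burn Δv₂ = |v₂ − v_p| = 0.4171 km/s.
Δv = Δv₁ + Δv₂ = 0.2437 + 0.4171 = 0.6608 km/s.

Δv = 0.661 km/s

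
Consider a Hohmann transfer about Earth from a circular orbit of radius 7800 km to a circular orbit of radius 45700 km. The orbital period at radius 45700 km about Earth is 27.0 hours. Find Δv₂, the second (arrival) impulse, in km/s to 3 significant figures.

From Kepler's third law T² = 4π²r³/μ at r = 45700 km, T = 27.0 hours = 27.0 × 3600 s = 97200 s: μ = 4π²r³/T² = 3.98819×10^5 km³/s².
Transfer-ellipse semi-major axis a_t = (r₁ + r₂)/2 = (7800 + 45700)/2 = 26750 km.
Circular speed at r = 45700 km: v_c = √(μ/r) = 2.954 km/s.
Vis-viva on the transfer ellipse at r = 45700 km gives v_t = √[μ(2/r − 1/a_t)] = 1.595 km/s.
Δv₂ = |v_t − v_c| = |1.595 − 2.954| = 1.359 km/s.

Δv₂ = 1.36 km/s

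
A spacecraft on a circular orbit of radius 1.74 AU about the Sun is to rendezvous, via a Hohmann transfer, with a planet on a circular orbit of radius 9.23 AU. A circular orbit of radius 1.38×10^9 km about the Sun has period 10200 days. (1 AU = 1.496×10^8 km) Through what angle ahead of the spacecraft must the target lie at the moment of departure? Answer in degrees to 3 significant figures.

φ = 97.5°

From Kepler's third law T² = 4π²r³/μ at r = 1.38×10^9 km, T = 10200 days = 10200 × 86400 s = 8.8128×10^8 s: μ = 4π²r³/T² = 1.33589×10^11 km³/s².
In km: r₁ = 1.74 × 1.496×10^8 = 2.60304×10^8 km; r₂ = 9.23 × 1.496×10^8 = 1.380808×10^9 km.
Semi-major axis of the transfer orbit: a_t = (2.60304×10^8 + 1.380808×10^9)/2 = 8.20556×10^8 km.
Transfer time t = π√(a_t³/μ) = 2.0204×10^8 s.
The target's mean motion on its circular orbit is ω₂ = √(μ/r₂³) = 7.1234×10^-9 rad/s.
Angle swept by the target during transfer: ω₂·t = 1.4392 rad = 82.46°.
The spacecraft traverses 180° on the transfer ellipse, so the target must lead by 180° − 82.46° = 97.5°.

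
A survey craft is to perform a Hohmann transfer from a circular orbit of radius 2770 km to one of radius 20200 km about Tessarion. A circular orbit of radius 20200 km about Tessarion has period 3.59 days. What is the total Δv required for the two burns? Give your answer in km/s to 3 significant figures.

Δv = 0.569 km/s

From Kepler's third law T² = 4π²r³/μ at r = 20200 km, T = 3.59 days = 3.59 × 86400 s = 3.10176×10^5 s: μ = 4π²r³/T² = 3382.19 km³/s².
The Hohmann ellipse has a_t = (r₁ + r₂)/2 = 11485 km.
At r₁ the circular-orbit speed is v₁ = √(μ/r₁) = 1.104991 km/s.
Transfer-orbit speed at r₁ (vis-viva equation): v_p = √[μ(2/r₁ − 1/a_t)] = 1.465443 km/s.
First burn Δv₁ = |v_p − v₁| = 0.3605 km/s.
Circular speed at r₂: v₂ = √(μ/r₂) = 0.4092 km/s.
Transfer-orbit speed at r₂: v_a = √[μ(2/r₂ − 1/a_t)] = 0.2010 km/s.
Second burn Δv₂ = |v₂ − v_a| = 0.2082 km/s.
Δv = Δv₁ + Δv₂ = 0.3605 + 0.2082 = 0.5687 km/s.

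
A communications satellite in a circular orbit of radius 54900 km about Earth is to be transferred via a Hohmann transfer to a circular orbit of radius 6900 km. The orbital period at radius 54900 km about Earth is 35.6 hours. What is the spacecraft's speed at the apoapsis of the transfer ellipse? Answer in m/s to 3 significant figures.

From Kepler's third law T² = 4π²r³/μ at r = 54900 km, T = 35.6 hours = 35.6 × 3600 s = 1.2816×10^5 s: μ = 4π²r³/T² = 3.97715×10^5 km³/s².
The Hohmann ellipse has a_t = (r₁ + r₂)/2 = 30900 km.
At apoapsis, r = 54900 km.
Vis-viva: v = √[μ(2/r − 1/a_t)] = √[3.97715×10^5 × (2/54900 − 1/30900)] = 1.272 km/s.

v = 1270 m/s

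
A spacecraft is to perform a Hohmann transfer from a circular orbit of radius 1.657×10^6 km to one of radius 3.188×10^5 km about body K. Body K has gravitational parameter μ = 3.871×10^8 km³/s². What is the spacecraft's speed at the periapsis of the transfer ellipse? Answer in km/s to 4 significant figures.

Semi-major axis of the transfer orbit: a_t = (1.657×10^6 + 3.188×10^5)/2 = 9.879×10^5 km.
The periapsis of the transfer ellipse is at r = 3.188×10^5 km.
Vis-viva: v = √[μ(2/r − 1/a_t)] = √[3.871×10^8 × (2/3.188×10^5 − 1/9.879×10^5)] = 45.13 km/s.

v = 45.13 km/s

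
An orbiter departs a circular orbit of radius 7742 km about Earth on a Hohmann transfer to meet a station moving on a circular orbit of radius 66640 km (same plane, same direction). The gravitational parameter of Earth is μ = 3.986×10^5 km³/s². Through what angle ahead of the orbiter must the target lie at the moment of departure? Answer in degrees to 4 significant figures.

Semi-major axis of the transfer orbit: a_t = (7742 + 66640)/2 = 37191 km.
The half-period of the transfer ellipse is t = π√(a_t³/μ) = 35690 s.
The target's mean motion on its circular orbit is ω₂ = √(μ/r₂³) = 3.670×10^-5 rad/s.
Angle swept by the target during transfer: ω₂·t = 1.3098 rad = 75.046°.
The orbiter traverses 180° on the transfer ellipse, so the target must lead by 180° − 75.046° = 105.0°.

φ = 105.0°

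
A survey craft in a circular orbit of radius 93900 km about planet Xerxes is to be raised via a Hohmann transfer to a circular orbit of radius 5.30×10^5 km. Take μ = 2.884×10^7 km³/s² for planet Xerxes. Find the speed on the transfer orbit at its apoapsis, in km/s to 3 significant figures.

v = 4.05 km/s

Transfer-ellipse semi-major axis a_t = (r₁ + r₂)/2 = (93900 + 5.300×10^5)/2 = 3.1195×10^5 km.
The apoapsis of the transfer ellipse is at r = 5.300×10^5 km.
From the vis-viva equation, v = √[μ(2/r − 1/a_t)] = 4.047 km/s.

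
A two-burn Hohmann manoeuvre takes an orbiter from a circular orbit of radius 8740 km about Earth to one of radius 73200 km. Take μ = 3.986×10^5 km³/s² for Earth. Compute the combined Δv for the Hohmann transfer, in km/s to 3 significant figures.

The Hohmann ellipse has a_t = (r₁ + r₂)/2 = 40970 km.
At r₁ the circular-orbit speed is v₁ = √(μ/r₁) = 6.75325 km/s.
Transfer-orbit speed at r₁ (vis-viva): v_p = √[μ(2/r₁ − 1/a_t)] = 9.02683 km/s.
First burn Δv₁ = |v_p − v₁| = 2.2736 km/s.
At r₂, v₂ = √(μ/r₂) = 2.3335 km/s.
Transfer-orbit speed at r₂: v_a = √[μ(2/r₂ − 1/a_t)] = 1.0778 km/s.
Second burn Δv₂ = |v₂ − v_a| = 1.2557 km/s.
Total Δv = Δv₁ + Δv₂ = 3.529 km/s.

Δv = 3.53 km/s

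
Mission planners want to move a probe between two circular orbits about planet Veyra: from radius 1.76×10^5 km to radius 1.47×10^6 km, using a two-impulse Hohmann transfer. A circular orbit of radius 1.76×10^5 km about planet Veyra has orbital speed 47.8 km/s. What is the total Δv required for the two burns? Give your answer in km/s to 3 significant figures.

Δv = 25.0 km/s

From the circular-orbit relation v² = μ/r at r = 1.76×10^5 km: μ = v²r = (47.8)² × 1.76×10^5 = 4.02132×10^8 km³/s².
Transfer-ellipse semi-major axis a_t = (r₁ + r₂)/2 = (1.760×10^5 + 1.470×10^6)/2 = 8.230×10^5 km.
At r₁ the circular-orbit speed is v₁ = √(μ/r₁) = 47.80 km/s.
Transfer-orbit speed at r₁ (vis-viva): v_p = √[μ(2/r₁ − 1/a_t)] = 63.88 km/s.
First burn Δv₁ = |v_p − v₁| = 16.08 km/s.
Circular speed at r₂: v₂ = √(μ/r₂) = 16.54 km/s.
Transfer-orbit speed at r₂: v_a = √[μ(2/r₂ − 1/a_t)] = 7.649 km/s.
Second burn Δv₂ = |v₂ − v_a| = 8.891 km/s.
Δv = Δv₁ + Δv₂ = 16.08 + 8.891 = 24.97 km/s.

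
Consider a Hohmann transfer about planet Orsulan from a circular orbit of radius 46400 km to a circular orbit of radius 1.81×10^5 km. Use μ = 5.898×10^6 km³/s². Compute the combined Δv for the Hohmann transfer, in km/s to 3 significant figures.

The Hohmann ellipse has a_t = (r₁ + r₂)/2 = 1.137×10^5 km.
Circular speed at r₁: v₁ = √(μ/r₁) = √(5.898×10^6/46400) = 11.2744 km/s.
On the transfer ellipse at r₁, vis-viva equation gives v_p = √[μ(2/r₁ − 1/a_t)] = 14.2250 km/s.
First burn Δv₁ = |v_p − v₁| = 2.9506 km/s.
Circular speed at r₂: v₂ = √(μ/r₂) = 5.7084 km/s.
Transfer-orbit speed at r₂: v_a = √[μ(2/r₂ − 1/a_t)] = 3.6466 km/s.
Second burn Δv₂ = |v₂ − v_a| = 2.0618 km/s.
Δv = Δv₁ + Δv₂ = 2.9506 + 2.0618 = 5.012 km/s.

Δv = 5.01 km/s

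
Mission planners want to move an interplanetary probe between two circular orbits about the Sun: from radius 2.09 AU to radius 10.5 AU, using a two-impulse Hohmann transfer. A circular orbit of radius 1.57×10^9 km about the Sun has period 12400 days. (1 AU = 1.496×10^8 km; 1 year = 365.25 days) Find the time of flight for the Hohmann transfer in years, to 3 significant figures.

From Kepler's third law T² = 4π²r³/μ at r = 1.57×10^9 km, T = 12400 days = 12400 × 86400 s = 1.07136×10^9 s: μ = 4π²r³/T² = 1.33103×10^11 km³/s².
In km: r₁ = 2.09 × 1.496×10^8 = 3.12664×10^8 km; r₂ = 10.5 × 1.496×10^8 = 1.5708×10^9 km.
The Hohmann ellipse has a_t = (r₁ + r₂)/2 = 9.41732×10^8 km.
By Kepler's third law the transfer-orbit period is T = 2π√(a_t³/μ), so t = T/2 = 2.489×10^8 s.
Converting: 2.489×10^8 s ÷ 3.15576×10^7 s/year (365.25 × 86400) = 7.89 years.

t = 7.89 years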